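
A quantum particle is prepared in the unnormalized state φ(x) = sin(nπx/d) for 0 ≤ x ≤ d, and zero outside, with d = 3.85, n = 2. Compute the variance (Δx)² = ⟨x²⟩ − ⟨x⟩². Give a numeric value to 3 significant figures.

Compute ⟨x⟩ and ⟨x²⟩ separately, then (Δx)² = ⟨x²⟩ − ⟨x⟩².
With sin²θ = (1 − cos2θ)/2 on 0 ≤ x ≤ d: ∫sin²(nπx/d) dx = d/2, ∫x·sin²(nπx/d) dx = d²/4, ∫x²·sin²(nπx/d) dx = d³·(1/6 − 1/(4n²π²)); higher powers xᵏ the same way, integrating xᵏ·cos(2nπx/d) by parts.
Normalization: ∫|φ|² dx = 1.9250.
⟨x⟩ = 1.9250 and ⟨x²⟩ = 4.7531.
(Δx)² = 4.7531 − (1.9250)² = 1.0475.

1.05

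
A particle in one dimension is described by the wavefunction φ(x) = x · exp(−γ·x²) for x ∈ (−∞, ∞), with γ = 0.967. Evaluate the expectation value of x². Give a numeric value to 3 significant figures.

⟨x²⟩ = ∫ x²·|φ|² dx / ∫|φ|² dx (integrals over the domain).
Expand each integrand as polynomial × e^(−2γx²) and use ∫x^(2j)·e^(−2γx²) dx = (2j−1)!!/(4γ)^j · √(π/(2γ)), odd powers → 0; here √(π/(2γ)) = 1.2745.
State is unnormalized: ∫|φ|² dx = 0.32950, and ∫φ*·x²·φ dx = 0.25556, so ⟨x²⟩ = 0.25556 / 0.32950.
⟨x²⟩ = 0.77559.

0.776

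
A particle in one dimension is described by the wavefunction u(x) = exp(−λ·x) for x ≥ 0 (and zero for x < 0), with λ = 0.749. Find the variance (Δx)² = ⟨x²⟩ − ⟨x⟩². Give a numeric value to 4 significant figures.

0.4456

Compute ⟨x⟩ and ⟨x²⟩ separately, then (Δx)² = ⟨x²⟩ − ⟨x⟩².
Every integrand reduces to terms xʲ·e^(−2λx) on [0, ∞); use ∫₀^∞ xʲ·e^(−2λx) dx = j!/(2λ)^(j+1).
Normalization: ∫|u|² dx = 0.66756.
⟨x⟩ = 0.66756 and ⟨x²⟩ = 0.89126.
(Δx)² = 0.89126 − (0.66756)² = 0.44563.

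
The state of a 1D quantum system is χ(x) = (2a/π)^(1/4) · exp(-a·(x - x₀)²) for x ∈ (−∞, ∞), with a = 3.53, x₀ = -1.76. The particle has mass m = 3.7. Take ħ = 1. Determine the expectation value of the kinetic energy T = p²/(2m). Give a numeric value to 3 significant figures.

T = −(ħ²/2m) d²/dx², so ⟨T⟩ = −(ħ²/2m) ∫ χ*·χ'' dx; with m = 3.7.
Gaussian moments (u = x − x₀): ∫u^(2j)·e^(−2au²) du = (2j−1)!!/(4a)^j · √(π/(2a)), odd powers integrate to 0; here √(π/(2a)) = 0.66707. Derivatives: d/dx e^(−au²) = −2au·e^(−au²), d²/dx² e^(−au²) = (4a²u² − 2a)·e^(−au²).
⟨T⟩ = 0.47703.

0.477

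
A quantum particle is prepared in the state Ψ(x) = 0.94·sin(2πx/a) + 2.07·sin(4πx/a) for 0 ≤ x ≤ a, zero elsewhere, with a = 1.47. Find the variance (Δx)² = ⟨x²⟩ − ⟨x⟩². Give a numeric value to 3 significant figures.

Compute ⟨x⟩ and ⟨x²⟩ separately, then (Δx)² = ⟨x²⟩ − ⟨x⟩².
On 0 ≤ x ≤ a (j ≠ l): ∫sin²(jπx/a) dx = a/2, ∫sin(jπx/a)·sin(lπx/a) dx = 0; diagonal moments ∫x·sin²(jπx/a) dx = a²/4, ∫x²·sin²(jπx/a) dx = a³·(1/6 − 1/(4j²π²)); cross terms ∫x·sin(jπx/a)·sin(lπx/a) dx = 0 for j + l even and −4jla²/(π²(j² − l²)²) for j + l odd, ∫x²·sin(jπx/a)·sin(lπx/a) dx = (−1)^(j+l)·4jla³/(π²(j² − l²)²); higher powers the same way via product-to-sum and parts.
Normalization: ∫|Ψ|² dx = 3.7988.
⟨x⟩ = 0.73500 and ⟨x²⟩ = 0.78322.
(Δx)² = 0.78322 − (0.73500)² = 0.24299.

0.243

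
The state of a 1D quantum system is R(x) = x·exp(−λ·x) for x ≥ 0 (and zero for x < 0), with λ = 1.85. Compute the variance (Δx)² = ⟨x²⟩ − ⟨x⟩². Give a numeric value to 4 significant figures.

0.2191

Compute ⟨x⟩ and ⟨x²⟩ separately, then (Δx)² = ⟨x²⟩ − ⟨x⟩².
Every integrand reduces to terms xʲ·e^(−2λx) on [0, ∞); use ∫₀^∞ xʲ·e^(−2λx) dx = j!/(2λ)^(j+1).
Normalization: ∫|R|² dx = 0.039484.
⟨x⟩ = 0.81081 and ⟨x²⟩ = 0.87655.
(Δx)² = 0.87655 − (0.81081)² = 0.21914.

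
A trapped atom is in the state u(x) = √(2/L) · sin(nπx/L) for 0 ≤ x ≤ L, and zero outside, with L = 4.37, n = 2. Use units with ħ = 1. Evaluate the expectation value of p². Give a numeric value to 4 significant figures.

p² u = −ħ² d²u/dx²; ⟨p²⟩ = −ħ² ∫ u*·u'' dx.
d/dx sin(nπx/L) = (nπ/L)·cos(nπx/L) and d²/dx² sin(nπx/L) = −(nπ/L)²·sin(nπx/L); on 0 ≤ x ≤ L, ∫sin²(nπx/L) dx = L/2 and ∫sin(nπx/L)·cos(nπx/L) dx = 0.
⟨p²⟩ = 2.0673.

2.067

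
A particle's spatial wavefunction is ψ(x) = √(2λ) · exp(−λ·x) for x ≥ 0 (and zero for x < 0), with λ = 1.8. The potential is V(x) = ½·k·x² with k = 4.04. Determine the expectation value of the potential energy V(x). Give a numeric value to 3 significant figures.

⟨V⟩ = ∫ V(x)·|ψ|² dx.
Every integrand reduces to terms xʲ·e^(−2λx) on [0, ∞); use ∫₀^∞ xʲ·e^(−2λx) dx = j!/(2λ)^(j+1).
⟨V⟩ = 0.31173.

0.312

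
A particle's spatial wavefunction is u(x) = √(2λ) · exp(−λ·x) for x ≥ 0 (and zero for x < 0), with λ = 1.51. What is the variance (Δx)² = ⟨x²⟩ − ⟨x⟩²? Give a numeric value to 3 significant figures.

Compute ⟨x⟩ and ⟨x²⟩ separately, then (Δx)² = ⟨x²⟩ − ⟨x⟩².
Every integrand reduces to terms xʲ·e^(−2λx) on [0, ∞); use ∫₀^∞ xʲ·e^(−2λx) dx = j!/(2λ)^(j+1).
⟨x⟩ = 0.33113 and ⟨x²⟩ = 0.21929.
(Δx)² = 0.21929 − (0.33113)² = 0.10964.

0.110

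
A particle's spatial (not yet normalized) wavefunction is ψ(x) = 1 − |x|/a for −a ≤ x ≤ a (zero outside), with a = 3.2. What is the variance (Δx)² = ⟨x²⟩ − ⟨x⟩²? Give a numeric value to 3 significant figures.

Compute ⟨x⟩ and ⟨x²⟩ separately, then (Δx)² = ⟨x²⟩ − ⟨x⟩².
ψ is even, so ∫ over [−a, a] = 2∫₀ᵃ with ψ = 1 − x/a there: ∫₀ᵃ (1 − x/a)² dx = a/3, ∫₀ᵃ x²(1 − x/a)² dx = a³/30, ∫₀ᵃ x⁴(1 − x/a)² dx = a⁵/105.
Normalization: ∫|ψ|² dx = 2.1333.
⟨x⟩ = 0.0000 and ⟨x²⟩ = 1.0240.
(Δx)² = 1.0240 − (0.0000)² = 1.0240.

1.02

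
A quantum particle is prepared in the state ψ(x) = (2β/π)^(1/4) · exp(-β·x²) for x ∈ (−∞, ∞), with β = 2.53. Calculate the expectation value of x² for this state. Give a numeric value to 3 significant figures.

0.0988

⟨x²⟩ = ∫ x²·|ψ|² dx (integrals over the domain).
Gaussian moments: ∫x^(2j)·e^(−2βx²) dx = (2j−1)!!/(4β)^j · √(π/(2β)), odd powers integrate to 0; here √(π/(2β)) = 0.78795.
⟨x²⟩ = 0.098814.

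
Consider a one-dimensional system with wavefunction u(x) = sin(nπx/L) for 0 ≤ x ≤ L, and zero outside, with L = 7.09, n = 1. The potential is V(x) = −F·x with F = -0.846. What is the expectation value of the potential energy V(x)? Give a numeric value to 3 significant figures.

⟨V⟩ = ∫ V(x)·|u|² dx / ∫|u|² dx.
With sin²θ = (1 − cos2θ)/2 on 0 ≤ x ≤ L: ∫sin²(nπx/L) dx = L/2, ∫x·sin²(nπx/L) dx = L²/4, ∫x²·sin²(nπx/L) dx = L³·(1/6 − 1/(4n²π²)); higher powers xᵏ the same way, integrating xᵏ·cos(2nπx/L) by parts.
State is unnormalized: ∫|u|² dx = 3.5450, and ∫u*·V(x)·u dx = 10.632, so ⟨V⟩ = 10.632 / 3.5450.
⟨V⟩ = 2.9991.

3.00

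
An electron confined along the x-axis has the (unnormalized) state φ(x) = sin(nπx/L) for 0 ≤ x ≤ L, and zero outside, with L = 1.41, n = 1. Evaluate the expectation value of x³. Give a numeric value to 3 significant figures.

0.488

⟨x³⟩ = ∫ x³·|φ|² dx / ∫|φ|² dx (integrals over the domain).
With sin²θ = (1 − cos2θ)/2 on 0 ≤ x ≤ L: ∫sin²(nπx/L) dx = L/2, ∫x·sin²(nπx/L) dx = L²/4, ∫x²·sin²(nπx/L) dx = L³·(1/6 − 1/(4n²π²)); higher powers xᵏ the same way, integrating xᵏ·cos(2nπx/L) by parts.
State is unnormalized: ∫|φ|² dx = 0.70500, and ∫φ*·x³·φ dx = 0.34389, so ⟨x³⟩ = 0.34389 / 0.70500.
⟨x³⟩ = 0.48779.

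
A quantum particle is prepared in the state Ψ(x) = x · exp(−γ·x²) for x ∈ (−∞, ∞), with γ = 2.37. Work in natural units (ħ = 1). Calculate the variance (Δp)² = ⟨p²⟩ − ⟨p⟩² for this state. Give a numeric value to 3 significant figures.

Compute ⟨p⟩ and ⟨p²⟩ separately; (Δp)² = ⟨p²⟩ − ⟨p⟩².
Expand each integrand as polynomial × e^(−2γx²) and use ∫x^(2j)·e^(−2γx²) dx = (2j−1)!!/(4γ)^j · √(π/(2γ)), odd powers → 0; here √(π/(2γ)) = 0.81412. Differentiate with the product rule, d/dx e^(−γx²) = −2γx·e^(−γx²).
Normalization: ∫|Ψ|² dx = 0.085877.
⟨p⟩ = 0.0000 and ⟨p²⟩ = 7.1100.
(Δp)² = 7.1100 − (0.0000)² = 7.1100.

7.11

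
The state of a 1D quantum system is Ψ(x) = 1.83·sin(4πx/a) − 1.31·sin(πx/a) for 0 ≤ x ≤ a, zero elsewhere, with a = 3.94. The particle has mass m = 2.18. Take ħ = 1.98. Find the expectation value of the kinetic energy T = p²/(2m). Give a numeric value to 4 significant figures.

6.241

T = −(ħ²/2m) d²/dx², so ⟨T⟩ = −(ħ²/2m) ∫ Ψ*·Ψ'' dx / ∫|Ψ|² dx; with m = 2.18.
d²/dx² sin(jπx/a) = −(jπ/a)²·sin(jπx/a); on 0 ≤ x ≤ a, ∫sin²(jπx/a) dx = a/2 and ∫sin(jπx/a)·sin(lπx/a) dx = 0 for j ≠ l, so only diagonal terms survive in ∫|Ψ|² and ∫Ψ·Ψ″; ∫Ψ·Ψ′ dx = [Ψ²/2] between the walls = 0.
State is unnormalized: ∫|Ψ|² dx = 9.9781, and ∫Ψ*·(−ħ²/2m · Ψ'') dx = 62.277, so ⟨T⟩ = 62.277 / 9.9781.
⟨T⟩ = 6.2414.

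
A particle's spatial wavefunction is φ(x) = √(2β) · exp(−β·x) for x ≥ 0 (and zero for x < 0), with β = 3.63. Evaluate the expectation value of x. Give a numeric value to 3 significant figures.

0.138

⟨x⟩ = ∫ x·|φ|² dx (integrals over the domain).
Every integrand reduces to terms xʲ·e^(−2βx) on [0, ∞); use ∫₀^∞ xʲ·e^(−2βx) dx = j!/(2β)^(j+1).
⟨x⟩ = 0.13774.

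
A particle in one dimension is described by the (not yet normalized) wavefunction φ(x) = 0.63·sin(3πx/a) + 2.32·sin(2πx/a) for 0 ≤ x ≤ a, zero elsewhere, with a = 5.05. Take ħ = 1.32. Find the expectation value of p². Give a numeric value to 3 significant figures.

p² φ = −ħ² d²φ/dx²; ⟨p²⟩ = −ħ² ∫ φ*·φ'' dx / ∫|φ|² dx.
d²/dx² sin(jπx/a) = −(jπ/a)²·sin(jπx/a); on 0 ≤ x ≤ a, ∫sin²(jπx/a) dx = a/2 and ∫sin(jπx/a)·sin(lπx/a) dx = 0 for j ≠ l, so only diagonal terms survive in ∫|φ|² and ∫φ·φ″; ∫φ·φ′ dx = [φ²/2] between the walls = 0.
State is unnormalized: ∫|φ|² dx = 14.593, and ∫φ*·(−ħ² φ'') dx = 42.739, so ⟨p²⟩ = 42.739 / 14.593.
⟨p²⟩ = 2.9288.

2.93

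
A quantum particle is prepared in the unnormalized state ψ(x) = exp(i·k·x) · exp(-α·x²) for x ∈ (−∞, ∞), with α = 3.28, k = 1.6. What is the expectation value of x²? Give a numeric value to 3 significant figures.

⟨x²⟩ = ∫ x²·|ψ|² dx / ∫|ψ|² dx (integrals over the domain).
Gaussian moments: ∫x^(2j)·e^(−2αx²) dx = (2j−1)!!/(4α)^j · √(π/(2α)), odd powers integrate to 0; here √(π/(2α)) = 0.69203.
State is unnormalized: ∫|ψ|² dx = 0.69203, and ∫ψ*·x²·ψ dx = 0.052746, so ⟨x²⟩ = 0.052746 / 0.69203.
⟨x²⟩ = 0.076220.

0.0762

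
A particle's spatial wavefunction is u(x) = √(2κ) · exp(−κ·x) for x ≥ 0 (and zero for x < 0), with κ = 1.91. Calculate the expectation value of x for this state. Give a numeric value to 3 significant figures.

0.262

⟨x⟩ = ∫ x·|u|² dx (integrals over the domain).
Every integrand reduces to terms xʲ·e^(−2κx) on [0, ∞); use ∫₀^∞ xʲ·e^(−2κx) dx = j!/(2κ)^(j+1).
⟨x⟩ = 0.26178.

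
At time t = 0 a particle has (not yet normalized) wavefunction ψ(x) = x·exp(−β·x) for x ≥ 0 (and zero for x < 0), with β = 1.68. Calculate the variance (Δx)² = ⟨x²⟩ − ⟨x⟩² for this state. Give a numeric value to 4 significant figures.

0.2657

Compute ⟨x⟩ and ⟨x²⟩ separately, then (Δx)² = ⟨x²⟩ − ⟨x⟩².
Every integrand reduces to terms xʲ·e^(−2βx) on [0, ∞); use ∫₀^∞ xʲ·e^(−2βx) dx = j!/(2β)^(j+1).
Normalization: ∫|ψ|² dx = 0.052724.
⟨x⟩ = 0.89286 and ⟨x²⟩ = 1.0629.
(Δx)² = 1.0629 − (0.89286)² = 0.26573.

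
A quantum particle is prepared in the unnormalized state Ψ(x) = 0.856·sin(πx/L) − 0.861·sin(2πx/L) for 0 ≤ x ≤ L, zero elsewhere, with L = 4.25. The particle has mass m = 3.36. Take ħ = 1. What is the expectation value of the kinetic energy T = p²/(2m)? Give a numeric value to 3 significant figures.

T = −(ħ²/2m) d²/dx², so ⟨T⟩ = −(ħ²/2m) ∫ Ψ*·Ψ'' dx / ∫|Ψ|² dx; with m = 3.36.
d²/dx² sin(jπx/L) = −(jπ/L)²·sin(jπx/L); on 0 ≤ x ≤ L, ∫sin²(jπx/L) dx = L/2 and ∫sin(jπx/L)·sin(lπx/L) dx = 0 for j ≠ l, so only diagonal terms survive in ∫|Ψ|² and ∫Ψ·Ψ″; ∫Ψ·Ψ′ dx = [Ψ²/2] between the walls = 0.
State is unnormalized: ∫|Ψ|² dx = 3.1324, and ∫Ψ*·(−ħ²/2m · Ψ'') dx = 0.63897, so ⟨T⟩ = 0.63897 / 3.1324.
⟨T⟩ = 0.20399.

0.204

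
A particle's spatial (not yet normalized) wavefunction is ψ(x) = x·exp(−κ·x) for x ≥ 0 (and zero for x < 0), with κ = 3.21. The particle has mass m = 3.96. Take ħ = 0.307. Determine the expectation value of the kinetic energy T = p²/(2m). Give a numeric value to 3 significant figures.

T = −(ħ²/2m) d²/dx², so ⟨T⟩ = −(ħ²/2m) ∫ ψ*·ψ'' dx / ∫|ψ|² dx; with m = 3.96.
Differentiate x·exp(−κ·x) with the product rule; every integrand then reduces to terms xʲ·e^(−2κx) on [0, ∞), with ∫₀^∞ xʲ·e^(−2κx) dx = j!/(2κ)^(j+1).
State is unnormalized: ∫|ψ|² dx = 0.0075583, and ∫ψ*·(−ħ²/2m · ψ'') dx = 0.00092680, so ⟨T⟩ = 0.00092680 / 0.0075583.
⟨T⟩ = 0.12262.

0.123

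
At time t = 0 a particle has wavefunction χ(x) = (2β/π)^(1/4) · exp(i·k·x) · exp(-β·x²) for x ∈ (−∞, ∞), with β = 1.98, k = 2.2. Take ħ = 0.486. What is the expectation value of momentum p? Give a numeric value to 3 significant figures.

p χ = −iħ dχ/dx; then ⟨p⟩ = ∫ χ*·(pχ) dx.
Gaussian moments: ∫x^(2j)·e^(−2βx²) dx = (2j−1)!!/(4β)^j · √(π/(2β)), odd powers integrate to 0; here √(π/(2β)) = 0.89069. Derivatives: χ′ = (ik − 2βx)·χ, χ″ = ((ik − 2βx)² − 2β)·χ; the odd-in-x pieces drop out.
⟨p⟩ = 1.0692.

1.07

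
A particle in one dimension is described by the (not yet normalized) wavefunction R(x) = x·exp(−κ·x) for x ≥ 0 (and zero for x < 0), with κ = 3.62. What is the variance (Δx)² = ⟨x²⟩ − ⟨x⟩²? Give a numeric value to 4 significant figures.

Compute ⟨x⟩ and ⟨x²⟩ separately, then (Δx)² = ⟨x²⟩ − ⟨x⟩².
Every integrand reduces to terms xʲ·e^(−2κx) on [0, ∞); use ∫₀^∞ xʲ·e^(−2κx) dx = j!/(2κ)^(j+1).
Normalization: ∫|R|² dx = 0.0052700.
⟨x⟩ = 0.41436 and ⟨x²⟩ = 0.22893.
(Δx)² = 0.22893 − (0.41436)² = 0.057233.

0.05723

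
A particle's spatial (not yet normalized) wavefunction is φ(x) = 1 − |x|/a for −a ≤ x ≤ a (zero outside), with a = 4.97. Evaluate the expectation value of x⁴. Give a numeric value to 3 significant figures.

⟨x⁴⟩ = ∫ x⁴·|φ|² dx / ∫|φ|² dx (integrals over the domain).
φ is even, so ∫ over [−a, a] = 2∫₀ᵃ with φ = 1 − x/a there: ∫₀ᵃ (1 − x/a)² dx = a/3, ∫₀ᵃ x²(1 − x/a)² dx = a³/30, ∫₀ᵃ x⁴(1 − x/a)² dx = a⁵/105.
State is unnormalized: ∫|φ|² dx = 3.3133, and ∫φ*·x⁴·φ dx = 57.759, so ⟨x⁴⟩ = 57.759 / 3.3133.
⟨x⁴⟩ = 17.432.

17.4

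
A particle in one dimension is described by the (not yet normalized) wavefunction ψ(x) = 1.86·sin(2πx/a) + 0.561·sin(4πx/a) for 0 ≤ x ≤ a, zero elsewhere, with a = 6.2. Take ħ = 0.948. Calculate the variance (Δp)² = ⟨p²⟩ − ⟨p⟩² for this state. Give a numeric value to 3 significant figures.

Compute ⟨p⟩ and ⟨p²⟩ separately; (Δp)² = ⟨p²⟩ − ⟨p⟩².
d²/dx² sin(jπx/a) = −(jπ/a)²·sin(jπx/a); on 0 ≤ x ≤ a, ∫sin²(jπx/a) dx = a/2 and ∫sin(jπx/a)·sin(lπx/a) dx = 0 for j ≠ l, so only diagonal terms survive in ∫|ψ|² and ∫ψ·ψ″; ∫ψ·ψ′ dx = [ψ²/2] between the walls = 0.
Normalization: ∫|ψ|² dx = 11.700.
⟨p⟩ = 0.0000 and ⟨p²⟩ = 1.1539.
(Δp)² = 1.1539 − (0.0000)² = 1.1539.

1.15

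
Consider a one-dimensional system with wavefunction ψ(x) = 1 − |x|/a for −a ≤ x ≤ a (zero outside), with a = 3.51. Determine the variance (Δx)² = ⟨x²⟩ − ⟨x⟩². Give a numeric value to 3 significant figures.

1.23

Compute ⟨x⟩ and ⟨x²⟩ separately, then (Δx)² = ⟨x²⟩ − ⟨x⟩².
ψ is even, so ∫ over [−a, a] = 2∫₀ᵃ with ψ = 1 − x/a there: ∫₀ᵃ (1 − x/a)² dx = a/3, ∫₀ᵃ x²(1 − x/a)² dx = a³/30, ∫₀ᵃ x⁴(1 − x/a)² dx = a⁵/105.
Normalization: ∫|ψ|² dx = 2.3400.
⟨x⟩ = 0.0000 and ⟨x²⟩ = 1.2320.
(Δx)² = 1.2320 − (0.0000)² = 1.2320.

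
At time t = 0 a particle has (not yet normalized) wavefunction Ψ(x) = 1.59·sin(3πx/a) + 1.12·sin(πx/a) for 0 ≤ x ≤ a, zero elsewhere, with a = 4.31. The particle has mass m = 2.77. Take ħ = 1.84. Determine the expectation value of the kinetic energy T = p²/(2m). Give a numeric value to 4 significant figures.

2.061

T = −(ħ²/2m) d²/dx², so ⟨T⟩ = −(ħ²/2m) ∫ Ψ*·Ψ'' dx / ∫|Ψ|² dx; with m = 2.77.
d²/dx² sin(jπx/a) = −(jπ/a)²·sin(jπx/a); on 0 ≤ x ≤ a, ∫sin²(jπx/a) dx = a/2 and ∫sin(jπx/a)·sin(lπx/a) dx = 0 for j ≠ l, so only diagonal terms survive in ∫|Ψ|² and ∫Ψ·Ψ″; ∫Ψ·Ψ′ dx = [Ψ²/2] between the walls = 0.
State is unnormalized: ∫|Ψ|² dx = 8.1513, and ∫Ψ*·(−ħ²/2m · Ψ'') dx = 16.798, so ⟨T⟩ = 16.798 / 8.1513.
⟨T⟩ = 2.0608.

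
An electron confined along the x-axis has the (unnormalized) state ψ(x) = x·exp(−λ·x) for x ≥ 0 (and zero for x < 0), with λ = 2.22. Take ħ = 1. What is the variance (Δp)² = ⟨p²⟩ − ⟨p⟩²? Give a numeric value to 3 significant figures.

4.93

Compute ⟨p⟩ and ⟨p²⟩ separately; (Δp)² = ⟨p²⟩ − ⟨p⟩².
Differentiate x·exp(−λ·x) with the product rule; every integrand then reduces to terms xʲ·e^(−2λx) on [0, ∞), with ∫₀^∞ xʲ·e^(−2λx) dx = j!/(2λ)^(j+1).
Normalization: ∫|ψ|² dx = 0.022850.
⟨p⟩ = 0.0000 and ⟨p²⟩ = 4.9284.
(Δp)² = 4.9284 − (0.0000)² = 4.9284.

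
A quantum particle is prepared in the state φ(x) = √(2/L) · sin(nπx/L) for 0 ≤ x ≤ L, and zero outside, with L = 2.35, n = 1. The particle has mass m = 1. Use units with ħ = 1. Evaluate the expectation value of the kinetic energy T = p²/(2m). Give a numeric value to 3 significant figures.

0.894

T = −(ħ²/2m) d²/dx², so ⟨T⟩ = −(ħ²/2m) ∫ φ*·φ'' dx; with m = 1.
d/dx sin(nπx/L) = (nπ/L)·cos(nπx/L) and d²/dx² sin(nπx/L) = −(nπ/L)²·sin(nπx/L); on 0 ≤ x ≤ L, ∫sin²(nπx/L) dx = L/2 and ∫sin(nπx/L)·cos(nπx/L) dx = 0.
⟨T⟩ = 0.89358.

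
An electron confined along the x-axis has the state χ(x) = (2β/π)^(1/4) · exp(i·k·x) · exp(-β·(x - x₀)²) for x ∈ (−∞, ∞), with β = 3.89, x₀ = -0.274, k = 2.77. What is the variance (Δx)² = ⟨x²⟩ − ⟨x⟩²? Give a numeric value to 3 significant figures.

Compute ⟨x⟩ and ⟨x²⟩ separately, then (Δx)² = ⟨x²⟩ − ⟨x⟩².
Gaussian moments (u = x − x₀): ∫u^(2j)·e^(−2βu²) du = (2j−1)!!/(4β)^j · √(π/(2β)), odd powers integrate to 0; here √(π/(2β)) = 0.63546.
⟨x⟩ = -0.27400 and ⟨x²⟩ = 0.13934.
(Δx)² = 0.13934 − (-0.27400)² = 0.064267.

0.0643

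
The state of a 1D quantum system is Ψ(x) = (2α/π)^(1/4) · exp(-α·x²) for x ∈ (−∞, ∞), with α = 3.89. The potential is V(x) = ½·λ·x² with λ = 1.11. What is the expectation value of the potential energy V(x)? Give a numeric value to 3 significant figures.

0.0357

⟨V⟩ = ∫ V(x)·|Ψ|² dx.
Gaussian moments: ∫x^(2j)·e^(−2αx²) dx = (2j−1)!!/(4α)^j · √(π/(2α)), odd powers integrate to 0; here √(π/(2α)) = 0.63546.
⟨V⟩ = 0.035668.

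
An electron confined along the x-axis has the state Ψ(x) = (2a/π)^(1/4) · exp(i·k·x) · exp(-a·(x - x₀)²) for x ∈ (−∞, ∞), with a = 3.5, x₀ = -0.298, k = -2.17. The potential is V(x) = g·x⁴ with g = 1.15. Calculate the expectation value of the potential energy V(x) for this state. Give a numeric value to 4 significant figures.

0.07044

⟨V⟩ = ∫ V(x)·|Ψ|² dx.
Gaussian moments (u = x − x₀): ∫u^(2j)·e^(−2au²) du = (2j−1)!!/(4a)^j · √(π/(2a)), odd powers integrate to 0; here √(π/(2a)) = 0.66992.
⟨V⟩ = 0.070439.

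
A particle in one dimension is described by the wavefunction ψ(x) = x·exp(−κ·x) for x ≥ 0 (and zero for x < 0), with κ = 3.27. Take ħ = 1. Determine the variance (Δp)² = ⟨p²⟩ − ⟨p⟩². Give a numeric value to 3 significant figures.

Compute ⟨p⟩ and ⟨p²⟩ separately; (Δp)² = ⟨p²⟩ − ⟨p⟩².
Differentiate x·exp(−κ·x) with the product rule; every integrand then reduces to terms xʲ·e^(−2κx) on [0, ∞), with ∫₀^∞ xʲ·e^(−2κx) dx = j!/(2κ)^(j+1).
Normalization: ∫|ψ|² dx = 0.0071498.
⟨p⟩ = 0.0000 and ⟨p²⟩ = 10.693.
(Δp)² = 10.693 − (0.0000)² = 10.693.

10.7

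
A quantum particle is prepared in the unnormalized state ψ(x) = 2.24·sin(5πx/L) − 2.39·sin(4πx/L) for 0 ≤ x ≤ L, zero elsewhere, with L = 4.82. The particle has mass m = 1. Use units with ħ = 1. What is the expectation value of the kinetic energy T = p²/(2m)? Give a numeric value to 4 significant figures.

T = −(ħ²/2m) d²/dx², so ⟨T⟩ = −(ħ²/2m) ∫ ψ*·ψ'' dx / ∫|ψ|² dx; with m = 1.
d²/dx² sin(jπx/L) = −(jπ/L)²·sin(jπx/L); on 0 ≤ x ≤ L, ∫sin²(jπx/L) dx = L/2 and ∫sin(jπx/L)·sin(lπx/L) dx = 0 for j ≠ l, so only diagonal terms survive in ∫|ψ|² and ∫ψ·ψ″; ∫ψ·ψ′ dx = [ψ²/2] between the walls = 0.
State is unnormalized: ∫|ψ|² dx = 25.859, and ∫ψ*·(−ħ²/2m · ψ'') dx = 111.00, so ⟨T⟩ = 111.00 / 25.859.
⟨T⟩ = 4.2925.

4.293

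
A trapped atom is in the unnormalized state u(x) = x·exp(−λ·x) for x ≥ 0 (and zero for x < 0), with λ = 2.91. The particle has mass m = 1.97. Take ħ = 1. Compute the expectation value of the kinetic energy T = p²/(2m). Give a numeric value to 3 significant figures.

2.15

T = −(ħ²/2m) d²/dx², so ⟨T⟩ = −(ħ²/2m) ∫ u*·u'' dx / ∫|u|² dx; with m = 1.97.
Differentiate x·exp(−λ·x) with the product rule; every integrand then reduces to terms xʲ·e^(−2λx) on [0, ∞), with ∫₀^∞ xʲ·e^(−2λx) dx = j!/(2λ)^(j+1).
State is unnormalized: ∫|u|² dx = 0.010145, and ∫u*·(−ħ²/2m · u'') dx = 0.021805, so ⟨T⟩ = 0.021805 / 0.010145.
⟨T⟩ = 2.1493.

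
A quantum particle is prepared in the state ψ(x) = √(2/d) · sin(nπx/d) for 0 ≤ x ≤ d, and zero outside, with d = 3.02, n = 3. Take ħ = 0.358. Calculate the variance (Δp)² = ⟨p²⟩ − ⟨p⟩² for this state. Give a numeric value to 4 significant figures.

1.248

Compute ⟨p⟩ and ⟨p²⟩ separately; (Δp)² = ⟨p²⟩ − ⟨p⟩².
d/dx sin(nπx/d) = (nπ/d)·cos(nπx/d) and d²/dx² sin(nπx/d) = −(nπ/d)²·sin(nπx/d); on 0 ≤ x ≤ d, ∫sin²(nπx/d) dx = d/2 and ∫sin(nπx/d)·cos(nπx/d) dx = 0.
⟨p⟩ = 0.0000 and ⟨p²⟩ = 1.2482.
(Δp)² = 1.2482 − (0.0000)² = 1.2482.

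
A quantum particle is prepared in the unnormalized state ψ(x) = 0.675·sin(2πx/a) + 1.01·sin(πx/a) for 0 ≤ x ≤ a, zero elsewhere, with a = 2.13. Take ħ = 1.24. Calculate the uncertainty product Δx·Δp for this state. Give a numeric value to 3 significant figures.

Δx = √(⟨x²⟩−⟨x⟩²), Δp = √(⟨p²⟩−⟨p⟩²).
On 0 ≤ x ≤ a (j ≠ l): ∫sin²(jπx/a) dx = a/2, ∫sin(jπx/a)·sin(lπx/a) dx = 0; diagonal moments ∫x·sin²(jπx/a) dx = a²/4, ∫x²·sin²(jπx/a) dx = a³·(1/6 − 1/(4j²π²)); cross terms ∫x·sin(jπx/a)·sin(lπx/a) dx = 0 for j + l even and −4jla²/(π²(j² − l²)²) for j + l odd, ∫x²·sin(jπx/a)·sin(lπx/a) dx = (−1)^(j+l)·4jla³/(π²(j² − l²)²); higher powers the same way via product-to-sum and parts. d²/dx² sin(jπx/a) = −(jπ/a)²·sin(jπx/a); on 0 ≤ x ≤ a, ∫sin²(jπx/a) dx = a/2 and ∫sin(jπx/a)·sin(lπx/a) dx = 0 for j ≠ l, so only diagonal terms survive in ∫|ψ|² and ∫ψ·ψ″; ∫ψ·ψ′ dx = [ψ²/2] between the walls = 0.
Normalization: ∫|ψ|² dx = 1.5716.
⟨x⟩ = 0.71051, ⟨x²⟩ = 0.58061 ⇒ Δx = 0.27530.
⟨p⟩ = 0.0000, ⟨p²⟩ = 6.4431 ⇒ Δp = 2.5383.
Δx·Δp = 0.69880.

0.699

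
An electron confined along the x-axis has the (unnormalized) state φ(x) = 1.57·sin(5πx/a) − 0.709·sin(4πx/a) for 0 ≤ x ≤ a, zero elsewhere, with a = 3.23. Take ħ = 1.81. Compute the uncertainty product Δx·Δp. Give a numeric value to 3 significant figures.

6.67

Δx = √(⟨x²⟩−⟨x⟩²), Δp = √(⟨p²⟩−⟨p⟩²).
On 0 ≤ x ≤ a (j ≠ l): ∫sin²(jπx/a) dx = a/2, ∫sin(jπx/a)·sin(lπx/a) dx = 0; diagonal moments ∫x·sin²(jπx/a) dx = a²/4, ∫x²·sin²(jπx/a) dx = a³·(1/6 − 1/(4j²π²)); cross terms ∫x·sin(jπx/a)·sin(lπx/a) dx = 0 for j + l even and −4jla²/(π²(j² − l²)²) for j + l odd, ∫x²·sin(jπx/a)·sin(lπx/a) dx = (−1)^(j+l)·4jla³/(π²(j² − l²)²); higher powers the same way via product-to-sum and parts. d²/dx² sin(jπx/a) = −(jπ/a)²·sin(jπx/a); on 0 ≤ x ≤ a, ∫sin²(jπx/a) dx = a/2 and ∫sin(jπx/a)·sin(lπx/a) dx = 0 for j ≠ l, so only diagonal terms survive in ∫|φ|² and ∫φ·φ″; ∫φ·φ′ dx = [φ²/2] between the walls = 0.
Normalization: ∫|φ|² dx = 4.7926.
⟨x⟩ = 2.1000, ⟨x²⟩ = 5.0209 ⇒ Δx = 0.78170.
⟨p⟩ = 0.0000, ⟨p²⟩ = 72.756 ⇒ Δp = 8.5297.
Δx·Δp = 6.6677.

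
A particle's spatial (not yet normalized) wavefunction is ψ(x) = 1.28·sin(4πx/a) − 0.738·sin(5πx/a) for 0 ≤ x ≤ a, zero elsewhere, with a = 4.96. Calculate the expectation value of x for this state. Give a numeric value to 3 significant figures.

⟨x⟩ = ∫ x·|ψ|² dx / ∫|ψ|² dx (integrals over the domain).
On 0 ≤ x ≤ a (j ≠ l): ∫sin²(jπx/a) dx = a/2, ∫sin(jπx/a)·sin(lπx/a) dx = 0; diagonal moments ∫x·sin²(jπx/a) dx = a²/4, ∫x²·sin²(jπx/a) dx = a³·(1/6 − 1/(4j²π²)); cross terms ∫x·sin(jπx/a)·sin(lπx/a) dx = 0 for j + l even and −4jla²/(π²(j² − l²)²) for j + l odd, ∫x²·sin(jπx/a)·sin(lπx/a) dx = (−1)^(j+l)·4jla³/(π²(j² − l²)²); higher powers the same way via product-to-sum and parts.
State is unnormalized: ∫|ψ|² dx = 5.4139, and ∫ψ*·x·ψ dx = 18.078, so ⟨x⟩ = 18.078 / 5.4139.
⟨x⟩ = 3.3391.

3.34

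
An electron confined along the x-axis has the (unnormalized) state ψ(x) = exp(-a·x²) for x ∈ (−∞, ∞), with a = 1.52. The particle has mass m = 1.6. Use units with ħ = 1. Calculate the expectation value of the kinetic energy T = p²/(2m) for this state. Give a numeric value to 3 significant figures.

0.475

T = −(ħ²/2m) d²/dx², so ⟨T⟩ = −(ħ²/2m) ∫ ψ*·ψ'' dx / ∫|ψ|² dx; with m = 1.6.
Gaussian moments: ∫x^(2j)·e^(−2ax²) dx = (2j−1)!!/(4a)^j · √(π/(2a)), odd powers integrate to 0; here √(π/(2a)) = 1.0166. Derivatives: d/dx e^(−ax²) = −2ax·e^(−ax²), d²/dx² e^(−ax²) = (4a²x² − 2a)·e^(−ax²).
State is unnormalized: ∫|ψ|² dx = 1.0166, and ∫ψ*·(−ħ²/2m · ψ'') dx = 0.48287, so ⟨T⟩ = 0.48287 / 1.0166.
⟨T⟩ = 0.47500.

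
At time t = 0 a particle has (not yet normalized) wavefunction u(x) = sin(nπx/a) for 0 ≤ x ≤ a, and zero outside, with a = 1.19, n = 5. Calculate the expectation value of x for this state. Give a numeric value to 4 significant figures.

⟨x⟩ = ∫ x·|u|² dx / ∫|u|² dx (integrals over the domain).
With sin²θ = (1 − cos2θ)/2 on 0 ≤ x ≤ a: ∫sin²(nπx/a) dx = a/2, ∫x·sin²(nπx/a) dx = a²/4, ∫x²·sin²(nπx/a) dx = a³·(1/6 − 1/(4n²π²)); higher powers xᵏ the same way, integrating xᵏ·cos(2nπx/a) by parts.
State is unnormalized: ∫|u|² dx = 0.59500, and ∫u*·x·u dx = 0.35403, so ⟨x⟩ = 0.35403 / 0.59500.
⟨x⟩ = 0.59500.

0.5950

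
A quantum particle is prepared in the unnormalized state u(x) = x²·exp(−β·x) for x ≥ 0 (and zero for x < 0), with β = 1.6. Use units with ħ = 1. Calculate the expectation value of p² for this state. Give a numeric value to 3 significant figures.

p² u = −ħ² d²u/dx²; ⟨p²⟩ = −ħ² ∫ u*·u'' dx / ∫|u|² dx.
Differentiate x²·exp(−β·x) with the product rule; every integrand then reduces to terms xʲ·e^(−2βx) on [0, ∞), with ∫₀^∞ xʲ·e^(−2βx) dx = j!/(2β)^(j+1).
State is unnormalized: ∫|u|² dx = 0.071526, and ∫u*·(−ħ² u'') dx = 0.061035, so ⟨p²⟩ = 0.061035 / 0.071526.
⟨p²⟩ = 0.85333.

0.853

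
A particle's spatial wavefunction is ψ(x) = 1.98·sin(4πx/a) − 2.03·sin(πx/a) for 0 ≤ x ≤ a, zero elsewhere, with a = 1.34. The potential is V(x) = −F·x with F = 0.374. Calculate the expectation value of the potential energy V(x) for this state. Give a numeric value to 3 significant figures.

⟨V⟩ = ∫ V(x)·|ψ|² dx / ∫|ψ|² dx.
On 0 ≤ x ≤ a (j ≠ l): ∫sin²(jπx/a) dx = a/2, ∫sin(jπx/a)·sin(lπx/a) dx = 0; diagonal moments ∫x·sin²(jπx/a) dx = a²/4, ∫x²·sin²(jπx/a) dx = a³·(1/6 − 1/(4j²π²)); cross terms ∫x·sin(jπx/a)·sin(lπx/a) dx = 0 for j + l even and −4jla²/(π²(j² − l²)²) for j + l odd, ∫x²·sin(jπx/a)·sin(lπx/a) dx = (−1)^(j+l)·4jla³/(π²(j² − l²)²); higher powers the same way via product-to-sum and parts.
State is unnormalized: ∫|ψ|² dx = 5.3877, and ∫ψ*·V(x)·ψ dx = -1.3889, so ⟨V⟩ = -1.3889 / 5.3877.
⟨V⟩ = -0.25780.

-0.258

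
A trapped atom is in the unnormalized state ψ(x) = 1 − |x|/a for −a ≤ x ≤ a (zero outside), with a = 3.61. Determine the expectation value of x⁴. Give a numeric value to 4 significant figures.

⟨x⁴⟩ = ∫ x⁴·|ψ|² dx / ∫|ψ|² dx (integrals over the domain).
ψ is even, so ∫ over [−a, a] = 2∫₀ᵃ with ψ = 1 − x/a there: ∫₀ᵃ (1 − x/a)² dx = a/3, ∫₀ᵃ x²(1 − x/a)² dx = a³/30, ∫₀ᵃ x⁴(1 − x/a)² dx = a⁵/105.
State is unnormalized: ∫|ψ|² dx = 2.4067, and ∫ψ*·x⁴·ψ dx = 11.678, so ⟨x⁴⟩ = 11.678 / 2.4067.
⟨x⁴⟩ = 4.8524.

4.852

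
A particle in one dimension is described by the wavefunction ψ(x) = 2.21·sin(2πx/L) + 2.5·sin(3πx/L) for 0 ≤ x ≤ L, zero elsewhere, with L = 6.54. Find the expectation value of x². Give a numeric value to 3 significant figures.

⟨x²⟩ = ∫ x²·|ψ|² dx / ∫|ψ|² dx (integrals over the domain).
On 0 ≤ x ≤ L (j ≠ l): ∫sin²(jπx/L) dx = L/2, ∫sin(jπx/L)·sin(lπx/L) dx = 0; diagonal moments ∫x·sin²(jπx/L) dx = L²/4, ∫x²·sin²(jπx/L) dx = L³·(1/6 − 1/(4j²π²)); cross terms ∫x·sin(jπx/L)·sin(lπx/L) dx = 0 for j + l even and −4jlL²/(π²(j² − l²)²) for j + l odd, ∫x²·sin(jπx/L)·sin(lπx/L) dx = (−1)^(j+l)·4jlL³/(π²(j² − l²)²); higher powers the same way via product-to-sum and parts.
State is unnormalized: ∫|ψ|² dx = 36.409, and ∫ψ*·x²·ψ dx = 204.86, so ⟨x²⟩ = 204.86 / 36.409.
⟨x²⟩ = 5.6266.

5.63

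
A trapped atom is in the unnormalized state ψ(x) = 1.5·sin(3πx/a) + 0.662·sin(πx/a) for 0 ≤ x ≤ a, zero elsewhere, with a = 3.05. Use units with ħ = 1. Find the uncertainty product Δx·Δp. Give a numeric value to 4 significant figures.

Δx = √(⟨x²⟩−⟨x⟩²), Δp = √(⟨p²⟩−⟨p⟩²).
On 0 ≤ x ≤ a (j ≠ l): ∫sin²(jπx/a) dx = a/2, ∫sin(jπx/a)·sin(lπx/a) dx = 0; diagonal moments ∫x·sin²(jπx/a) dx = a²/4, ∫x²·sin²(jπx/a) dx = a³·(1/6 − 1/(4j²π²)); cross terms ∫x·sin(jπx/a)·sin(lπx/a) dx = 0 for j + l even and −4jla²/(π²(j² − l²)²) for j + l odd, ∫x²·sin(jπx/a)·sin(lπx/a) dx = (−1)^(j+l)·4jla³/(π²(j² − l²)²); higher powers the same way via product-to-sum and parts. d²/dx² sin(jπx/a) = −(jπ/a)²·sin(jπx/a); on 0 ≤ x ≤ a, ∫sin²(jπx/a) dx = a/2 and ∫sin(jπx/a)·sin(lπx/a) dx = 0 for j ≠ l, so only diagonal terms survive in ∫|ψ|² and ∫ψ·ψ″; ∫ψ·ψ′ dx = [ψ²/2] between the walls = 0.
Normalization: ∫|ψ|² dx = 4.0996.
⟨x⟩ = 1.5250, ⟨x²⟩ = 3.2413 ⇒ Δx = 0.95691.
⟨p⟩ = 0.0000, ⟨p²⟩ = 8.1650 ⇒ Δp = 2.8574.
Δx·Δp = 2.7343.

2.734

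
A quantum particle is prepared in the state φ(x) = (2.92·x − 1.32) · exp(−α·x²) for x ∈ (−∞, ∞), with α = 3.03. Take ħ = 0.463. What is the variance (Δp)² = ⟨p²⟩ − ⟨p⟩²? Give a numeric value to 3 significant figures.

1.02

Compute ⟨p⟩ and ⟨p²⟩ separately; (Δp)² = ⟨p²⟩ − ⟨p⟩².
Expand each integrand as polynomial × e^(−2αx²) and use ∫x^(2j)·e^(−2αx²) dx = (2j−1)!!/(4α)^j · √(π/(2α)), odd powers → 0; here √(π/(2α)) = 0.72001. Differentiate with the product rule, d/dx e^(−αx²) = −2αx·e^(−αx²).
Normalization: ∫|φ|² dx = 1.7611.
⟨p⟩ = 0.0000 and ⟨p²⟩ = 1.0232.
(Δp)² = 1.0232 − (0.0000)² = 1.0232.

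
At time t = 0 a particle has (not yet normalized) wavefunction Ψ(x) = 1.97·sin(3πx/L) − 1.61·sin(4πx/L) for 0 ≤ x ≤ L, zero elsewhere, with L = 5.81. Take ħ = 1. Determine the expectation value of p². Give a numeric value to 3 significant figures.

3.45

p² Ψ = −ħ² d²Ψ/dx²; ⟨p²⟩ = −ħ² ∫ Ψ*·Ψ'' dx / ∫|Ψ|² dx.
d²/dx² sin(jπx/L) = −(jπ/L)²·sin(jπx/L); on 0 ≤ x ≤ L, ∫sin²(jπx/L) dx = L/2 and ∫sin(jπx/L)·sin(lπx/L) dx = 0 for j ≠ l, so only diagonal terms survive in ∫|Ψ|² and ∫Ψ·Ψ″; ∫Ψ·Ψ′ dx = [Ψ²/2] between the walls = 0.
State is unnormalized: ∫|Ψ|² dx = 18.804, and ∫Ψ*·(−ħ² Ψ'') dx = 64.893, so ⟨p²⟩ = 64.893 / 18.804.
⟨p²⟩ = 3.4510.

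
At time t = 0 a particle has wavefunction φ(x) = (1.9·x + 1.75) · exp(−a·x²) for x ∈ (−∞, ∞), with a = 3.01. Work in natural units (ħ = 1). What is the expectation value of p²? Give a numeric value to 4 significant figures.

p² φ = −ħ² d²φ/dx²; ⟨p²⟩ = −ħ² ∫ φ*·φ'' dx / ∫|φ|² dx.
Expand each integrand as polynomial × e^(−2ax²) and use ∫x^(2j)·e^(−2ax²) dx = (2j−1)!!/(4a)^j · √(π/(2a)), odd powers → 0; here √(π/(2a)) = 0.72240. Differentiate with the product rule, d/dx e^(−ax²) = −2ax·e^(−ax²).
State is unnormalized: ∫|φ|² dx = 2.4289, and ∫φ*·(−ħ² φ'') dx = 8.6151, so ⟨p²⟩ = 8.6151 / 2.4289.
⟨p²⟩ = 3.5468.

3.547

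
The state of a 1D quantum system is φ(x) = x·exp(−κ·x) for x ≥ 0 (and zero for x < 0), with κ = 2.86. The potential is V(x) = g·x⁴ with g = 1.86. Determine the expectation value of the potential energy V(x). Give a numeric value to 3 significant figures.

⟨V⟩ = ∫ V(x)·|φ|² dx / ∫|φ|² dx.
Every integrand reduces to terms xʲ·e^(−2κx) on [0, ∞); use ∫₀^∞ xʲ·e^(−2κx) dx = j!/(2κ)^(j+1).
State is unnormalized: ∫|φ|² dx = 0.010687, and ∫φ*·V(x)·φ dx = 0.0066846, so ⟨V⟩ = 0.0066846 / 0.010687.
⟨V⟩ = 0.62551.

0.626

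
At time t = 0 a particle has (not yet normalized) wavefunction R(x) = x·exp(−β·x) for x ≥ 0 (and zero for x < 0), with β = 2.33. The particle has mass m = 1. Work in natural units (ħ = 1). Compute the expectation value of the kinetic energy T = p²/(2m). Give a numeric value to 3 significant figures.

2.71

T = −(ħ²/2m) d²/dx², so ⟨T⟩ = −(ħ²/2m) ∫ R*·R'' dx / ∫|R|² dx; with m = 1.
Differentiate x·exp(−β·x) with the product rule; every integrand then reduces to terms xʲ·e^(−2βx) on [0, ∞), with ∫₀^∞ xʲ·e^(−2βx) dx = j!/(2β)^(j+1).
State is unnormalized: ∫|R|² dx = 0.019764, and ∫R*·(−ħ²/2m · R'') dx = 0.053648, so ⟨T⟩ = 0.053648 / 0.019764.
⟨T⟩ = 2.7145.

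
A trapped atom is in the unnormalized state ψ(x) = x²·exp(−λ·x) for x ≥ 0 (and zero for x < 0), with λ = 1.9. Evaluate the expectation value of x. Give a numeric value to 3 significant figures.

1.32

⟨x⟩ = ∫ x·|ψ|² dx / ∫|ψ|² dx (integrals over the domain).
Every integrand reduces to terms xʲ·e^(−2λx) on [0, ∞); use ∫₀^∞ xʲ·e^(−2λx) dx = j!/(2λ)^(j+1).
State is unnormalized: ∫|ψ|² dx = 0.030290, and ∫ψ*·x·ψ dx = 0.039855, so ⟨x⟩ = 0.039855 / 0.030290.
⟨x⟩ = 1.3158.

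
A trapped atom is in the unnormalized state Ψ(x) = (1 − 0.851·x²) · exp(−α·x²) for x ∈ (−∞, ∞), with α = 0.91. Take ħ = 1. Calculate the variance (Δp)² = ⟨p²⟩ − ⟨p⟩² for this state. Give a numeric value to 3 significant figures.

Compute ⟨p⟩ and ⟨p²⟩ separately; (Δp)² = ⟨p²⟩ − ⟨p⟩².
Expand each integrand as polynomial × e^(−2αx²) and use ∫x^(2j)·e^(−2αx²) dx = (2j−1)!!/(4α)^j · √(π/(2α)), odd powers → 0; here √(π/(2α)) = 1.3138. Differentiate with the product rule, d/dx e^(−αx²) = −2αx·e^(−αx²).
Normalization: ∫|Ψ|² dx = 0.91494.
⟨p⟩ = 0.0000 and ⟨p²⟩ = 2.4177.
(Δp)² = 2.4177 − (0.0000)² = 2.4177.

2.42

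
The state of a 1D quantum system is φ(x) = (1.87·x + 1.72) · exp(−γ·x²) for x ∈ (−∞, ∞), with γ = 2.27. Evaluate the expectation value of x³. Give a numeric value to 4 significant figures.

0.07001

⟨x³⟩ = ∫ x³·|φ|² dx / ∫|φ|² dx (integrals over the domain).
Expand each integrand as polynomial × e^(−2γx²) and use ∫x^(2j)·e^(−2γx²) dx = (2j−1)!!/(4γ)^j · √(π/(2γ)), odd powers → 0; here √(π/(2γ)) = 0.83185.
State is unnormalized: ∫|φ|² dx = 2.7813, and ∫φ*·x³·φ dx = 0.19471, so ⟨x³⟩ = 0.19471 / 2.7813.
⟨x³⟩ = 0.070008.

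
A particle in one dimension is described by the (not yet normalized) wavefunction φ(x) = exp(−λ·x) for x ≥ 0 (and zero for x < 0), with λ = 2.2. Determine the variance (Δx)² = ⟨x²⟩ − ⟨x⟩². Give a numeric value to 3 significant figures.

Compute ⟨x⟩ and ⟨x²⟩ separately, then (Δx)² = ⟨x²⟩ − ⟨x⟩².
Every integrand reduces to terms xʲ·e^(−2λx) on [0, ∞); use ∫₀^∞ xʲ·e^(−2λx) dx = j!/(2λ)^(j+1).
Normalization: ∫|φ|² dx = 0.22727.
⟨x⟩ = 0.22727 and ⟨x²⟩ = 0.10331.
(Δx)² = 0.10331 − (0.22727)² = 0.051653.

0.0517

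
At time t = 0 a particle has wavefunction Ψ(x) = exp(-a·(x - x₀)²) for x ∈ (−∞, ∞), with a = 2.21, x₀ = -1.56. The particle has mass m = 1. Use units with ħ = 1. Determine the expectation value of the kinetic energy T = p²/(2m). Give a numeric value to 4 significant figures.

T = −(ħ²/2m) d²/dx², so ⟨T⟩ = −(ħ²/2m) ∫ Ψ*·Ψ'' dx / ∫|Ψ|² dx; with m = 1.
Gaussian moments (u = x − x₀): ∫u^(2j)·e^(−2au²) du = (2j−1)!!/(4a)^j · √(π/(2a)), odd powers integrate to 0; here √(π/(2a)) = 0.84307. Derivatives: d/dx e^(−au²) = −2au·e^(−au²), d²/dx² e^(−au²) = (4a²u² − 2a)·e^(−au²).
State is unnormalized: ∫|Ψ|² dx = 0.84307, and ∫Ψ*·(−ħ²/2m · Ψ'') dx = 0.93159, so ⟨T⟩ = 0.93159 / 0.84307.
⟨T⟩ = 1.1050.

1.105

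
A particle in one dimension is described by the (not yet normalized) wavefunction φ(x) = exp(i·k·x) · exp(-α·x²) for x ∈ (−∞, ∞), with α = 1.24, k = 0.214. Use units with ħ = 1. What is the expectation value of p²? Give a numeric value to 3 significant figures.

p² φ = −ħ² d²φ/dx²; ⟨p²⟩ = −ħ² ∫ φ*·φ'' dx / ∫|φ|² dx.
Gaussian moments: ∫x^(2j)·e^(−2αx²) dx = (2j−1)!!/(4α)^j · √(π/(2α)), odd powers integrate to 0; here √(π/(2α)) = 1.1255. Derivatives: φ′ = (ik − 2αx)·φ, φ″ = ((ik − 2αx)² − 2α)·φ; the odd-in-x pieces drop out.
State is unnormalized: ∫|φ|² dx = 1.1255, and ∫φ*·(−ħ² φ'') dx = 1.4472, so ⟨p²⟩ = 1.4472 / 1.1255.
⟨p²⟩ = 1.2858.

1.29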